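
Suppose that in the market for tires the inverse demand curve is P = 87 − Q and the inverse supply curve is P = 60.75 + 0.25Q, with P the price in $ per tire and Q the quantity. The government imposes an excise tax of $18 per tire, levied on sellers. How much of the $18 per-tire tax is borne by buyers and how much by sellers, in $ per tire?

Buyers bear $14.4 per tire; sellers bear $3.6 per tire.

Rewrite in direct form: Qd = 87 − P and Qs = 4P − 243.
Before the tax: set 87 − P = 4P − 243 → P* = $66, Q* = 21.
With the tax collected from sellers, supply shifts: Qs = 4(P − 18) − 243.
Solving gives Q = 6.6 with buyers paying $80.4 and sellers receiving $62.4 (the $18 wedge).
Burden on buyers: $14.4; on sellers: $3.6. (They sum to $18.)
The less price-elastic side of the market bears the larger share of a per-unit tax.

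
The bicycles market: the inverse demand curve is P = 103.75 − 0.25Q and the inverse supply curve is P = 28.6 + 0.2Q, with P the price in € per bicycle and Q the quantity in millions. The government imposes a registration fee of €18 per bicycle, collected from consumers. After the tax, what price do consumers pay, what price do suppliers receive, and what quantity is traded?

Consumers pay €72; suppliers receive €54; quantity = 127.

Rewrite in direct form: Qd = 415 − 4P and Qs = 5P − 143.
Before the tax: set 415 − 4P = 5P − 143 → P* = €62, Q* = 167.
With the tax collected from consumers, demand (in seller-price terms) shifts: Qd = 415 − 4(P + 18).
Solving gives Q = 127 with consumers paying €72 and suppliers receiving €54 (the €18 wedge).
The less price-elastic side of the market bears the larger share of a per-unit tax.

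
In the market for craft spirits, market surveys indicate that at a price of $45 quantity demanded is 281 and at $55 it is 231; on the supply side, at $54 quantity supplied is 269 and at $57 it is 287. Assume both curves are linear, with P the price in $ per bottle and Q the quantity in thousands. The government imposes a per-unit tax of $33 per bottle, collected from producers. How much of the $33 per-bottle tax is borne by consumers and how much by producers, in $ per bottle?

Demand slope: (231 − 281)/(55 − 45) = -5, so Qd = 506 − 5P.
Supply slope: (287 − 269)/(57 − 54) = 6, so Qs = 6P − 55.
Before the tax: set 506 − 5P = 6P − 55 → P* = $51, Q* = 251.
With the tax collected from producers, supply shifts: Qs = 6(P − 33) − 55.
Solving gives Q = 161 with consumers paying $69 and producers receiving $36 (the $33 wedge).
Burden on consumers: $18; on producers: $15. (They sum to $33.)
The less price-elastic side of the market bears the larger share of a per-unit tax.

Consumers bear $18 per bottle; producers bear $15 per bottle.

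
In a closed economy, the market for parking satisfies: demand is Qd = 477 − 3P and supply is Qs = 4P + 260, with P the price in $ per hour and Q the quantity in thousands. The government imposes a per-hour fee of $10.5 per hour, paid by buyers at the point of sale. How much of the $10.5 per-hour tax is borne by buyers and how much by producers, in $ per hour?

Buyers bear $6 per hour; producers bear $4.5 per hour.

Before the tax: set 477 − 3P = 4P + 260 → P* = $31, Q* = 384.
With the tax collected from buyers, demand (in seller-price terms) shifts: Qd = 477 − 3(P + 10.5).
Solving gives Q = 366 with buyers paying $37 and producers receiving $26.5 (the $10.5 wedge).
Burden on buyers: $6; on producers: $4.5. (They sum to $10.5.)
The less price-elastic side of the market bears the larger share of a per-unit tax.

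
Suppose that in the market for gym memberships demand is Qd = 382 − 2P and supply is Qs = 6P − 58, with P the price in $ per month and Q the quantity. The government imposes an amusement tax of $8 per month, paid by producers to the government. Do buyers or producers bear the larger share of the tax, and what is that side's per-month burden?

Before the tax: set 382 − 2P = 6P − 58 → P* = $55, Q* = 272.
With the tax collected from producers, supply shifts: Qs = 6(P − 8) − 58.
New equilibrium: buyers pay $61, producers receive $53, Q = 260. (Wedge: Pb − Ps = 8.)
Per-month burden: buyers $6, producers $2.
Buyers take the larger share because demand is less price-elastic here (demand slope 2 vs supply slope 6).
The less price-elastic side of the market bears the larger share of a per-unit tax.

Buyers bear the larger share: $6 per month.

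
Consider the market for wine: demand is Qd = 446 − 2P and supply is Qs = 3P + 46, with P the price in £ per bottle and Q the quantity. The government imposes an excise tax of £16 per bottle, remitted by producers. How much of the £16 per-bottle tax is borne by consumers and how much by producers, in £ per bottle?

Consumers bear £9.6 per bottle; producers bear £6.4 per bottle.

Without the tax, 446 − 2P = 3P + 46 gives 5P = 400, so P* = £80 and Q* = 286.
With the tax collected from producers, supply shifts: Qs = 3(P − 16) + 46.
New equilibrium: consumers pay £89.6, producers receive £73.6, Q = 266.8. (Wedge: Pb − Ps = 16.)
Burden on consumers: £9.6; on producers: £6.4. (They sum to £16.)
The less price-elastic side of the market bears the larger share of a per-unit tax.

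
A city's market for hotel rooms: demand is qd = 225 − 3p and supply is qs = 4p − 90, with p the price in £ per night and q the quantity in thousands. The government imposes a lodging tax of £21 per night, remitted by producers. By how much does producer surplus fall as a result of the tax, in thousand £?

Without the tax, 225 − 3p = 4p − 90 gives 7p = 315, so p* = £45 and q* = 90.
With the tax collected from producers, supply shifts: qs = 4(p − 21) − 90.
Solving gives q = 54 with consumers paying £57 and producers receiving £36 (the £21 wedge).
ΔPS is the trapezoid between Q = 54 and Q = 90 of height £9: ½ · (90 + 54) · 9 = £648.

Producer surplus falls by £648 thousand.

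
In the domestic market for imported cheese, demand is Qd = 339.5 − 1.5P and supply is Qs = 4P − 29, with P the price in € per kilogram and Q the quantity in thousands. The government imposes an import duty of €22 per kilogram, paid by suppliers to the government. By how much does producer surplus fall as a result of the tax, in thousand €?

Producer surplus falls by €1362 thousand.

Without the tax, 339.5 − 1.5P = 4P − 29 gives 5.5P = 368.5, so P* = €67 and Q* = 239.
With the tax collected from suppliers, supply shifts: Qs = 4(P − 22) − 29.
New equilibrium: buyers pay €83, suppliers receive €61, Q = 215. (Wedge: Pb − Ps = 22.)
ΔPS is the trapezoid between Q = 215 and Q = 239 of height €6: ½ · (239 + 215) · 6 = €1362.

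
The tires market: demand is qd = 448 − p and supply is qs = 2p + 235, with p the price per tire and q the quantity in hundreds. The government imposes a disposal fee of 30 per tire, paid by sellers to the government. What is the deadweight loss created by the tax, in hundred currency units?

Without the tax, 448 − p = 2p + 235 gives 3p = 213, so p* = 71 and q* = 377.
With the tax collected from sellers, supply shifts: qs = 2(p − 30) + 235.
Solving gives q = 357 with buyers paying 91 and sellers receiving 61 (the 30 wedge).
Quantity falls by |ΔQ| = |377 − 357| = 20.
DWL = ½ · t · |ΔQ| = ½ · 30 · 20 = 300.

Deadweight loss = 300 hundred.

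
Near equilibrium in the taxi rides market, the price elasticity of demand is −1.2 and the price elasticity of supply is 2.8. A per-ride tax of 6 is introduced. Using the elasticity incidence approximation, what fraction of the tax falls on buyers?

Incidence ratio: buyers' share ≈ εs / (εs + |εd|) = 2.8 / (2.8 + 1.2) = 0.7.
Supply is the more elastic side, so buyers bear the larger share.

Buyers' share ≈ 0.7.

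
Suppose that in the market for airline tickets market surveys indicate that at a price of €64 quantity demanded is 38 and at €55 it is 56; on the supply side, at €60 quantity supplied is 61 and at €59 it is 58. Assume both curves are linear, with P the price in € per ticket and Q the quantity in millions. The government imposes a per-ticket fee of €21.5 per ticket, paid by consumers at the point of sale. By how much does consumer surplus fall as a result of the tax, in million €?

Consumer surplus falls by €504.39 million.

Demand slope: (56 − 38)/(55 − 64) = -2, so Qd = 166 − 2P.
Supply slope: (58 − 61)/(59 − 60) = 3, so Qs = 3P − 119.
Without the tax, 166 − 2P = 3P − 119 gives 5P = 285, so P* = €57 and Q* = 52.
With the tax collected from consumers, demand (in seller-price terms) shifts: Qd = 166 − 2(P + 21.5).
New equilibrium: consumers pay €69.9, producers receive €48.4, Q = 26.2. (Wedge: Pb − Ps = 21.5.)
ΔCS is the trapezoid between Q = 26.2 and Q = 52 of height €12.9: ½ · (52 + 26.2) · 12.9 = €504.39.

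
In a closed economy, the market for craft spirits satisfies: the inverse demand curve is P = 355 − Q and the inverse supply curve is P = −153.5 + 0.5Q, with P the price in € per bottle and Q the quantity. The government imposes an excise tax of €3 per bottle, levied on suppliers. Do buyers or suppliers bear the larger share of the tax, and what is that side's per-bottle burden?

Rewrite in direct form: Qd = 355 − P and Qs = 2P + 307.
Before the tax: set 355 − P = 2P + 307 → P* = €16, Q* = 339.
With the tax collected from suppliers, supply shifts: Qs = 2(P − 3) + 307.
New equilibrium: buyers pay €18, suppliers receive €15, Q = 337. (Wedge: Pb − Ps = 3.)
Per-bottle burden: buyers €2, suppliers €1.
Buyers take the larger share because demand is less price-elastic here (demand slope 1 vs supply slope 2).

Buyers bear the larger share: €2 per bottle.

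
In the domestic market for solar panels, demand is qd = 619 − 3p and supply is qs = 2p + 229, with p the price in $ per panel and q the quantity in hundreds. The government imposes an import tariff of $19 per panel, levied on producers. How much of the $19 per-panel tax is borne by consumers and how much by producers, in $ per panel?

Consumers bear $7.6 per panel; producers bear $11.4 per panel.

Without the tax, 619 − 3p = 2p + 229 gives 5p = 390, so p* = $78 and q* = 385.
With the tax collected from producers, supply shifts: qs = 2(p − 19) + 229.
New equilibrium: consumers pay $85.6, producers receive $66.6, q = 362.2. (Wedge: pb − ps = 19.)
Burden on consumers: $7.6; on producers: $11.4. (They sum to $19.)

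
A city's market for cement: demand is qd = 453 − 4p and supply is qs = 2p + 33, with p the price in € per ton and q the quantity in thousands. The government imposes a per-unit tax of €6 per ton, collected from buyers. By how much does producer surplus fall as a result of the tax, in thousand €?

Before the tax: set 453 − 4p = 2p + 33 → p* = €70, q* = 173.
With the tax collected from buyers, demand (in seller-price terms) shifts: qd = 453 − 4(p + 6).
New equilibrium: buyers pay €72, sellers receive €66, q = 165. (Wedge: pb − ps = 6.)
ΔPS is the trapezoid between Q = 165 and Q = 173 of height €4: ½ · (173 + 165) · 4 = €676.

Producer surplus falls by €676 thousand.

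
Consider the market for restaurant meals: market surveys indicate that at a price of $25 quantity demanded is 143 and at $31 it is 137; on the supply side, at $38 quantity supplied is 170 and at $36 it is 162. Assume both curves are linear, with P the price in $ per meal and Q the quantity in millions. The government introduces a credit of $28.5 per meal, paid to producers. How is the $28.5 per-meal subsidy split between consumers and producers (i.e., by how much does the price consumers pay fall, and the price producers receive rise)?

Demand slope: (137 − 143)/(31 − 25) = -1, so Qd = 168 − P.
Supply slope: (162 − 170)/(36 − 38) = 4, so Qs = 4P + 18.
Before the subsidy: set 168 − P = 4P + 18 → P* = $30, Q* = 138.
With a per-unit subsidy paid to producers, each receives P + 28.5 per unit sold, so supply becomes Qs = 4(P + 28.5) + 18.
New equilibrium: consumers pay $7.2, producers receive $35.7, Q = 160.8. (Wedge: Pb − Ps = −28.5.)
Gain to consumers: $22.8; to producers: $5.7. (They sum to $28.5.)

Consumers gain $22.8 per meal; producers gain $5.7 per meal.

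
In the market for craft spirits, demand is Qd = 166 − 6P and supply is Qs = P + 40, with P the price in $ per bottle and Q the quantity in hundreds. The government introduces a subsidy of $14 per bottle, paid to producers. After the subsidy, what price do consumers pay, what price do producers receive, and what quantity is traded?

Consumers pay $16; producers receive $30; quantity = 70.

Before the subsidy: set 166 − 6P = P + 40 → P* = $18, Q* = 58.
With a per-unit subsidy paid to producers, each receives P + 14 per unit sold, so supply becomes Qs = (P + 14) + 40.
Solving gives Q = 70 with consumers paying $16 and producers receiving $30 (the $14 wedge).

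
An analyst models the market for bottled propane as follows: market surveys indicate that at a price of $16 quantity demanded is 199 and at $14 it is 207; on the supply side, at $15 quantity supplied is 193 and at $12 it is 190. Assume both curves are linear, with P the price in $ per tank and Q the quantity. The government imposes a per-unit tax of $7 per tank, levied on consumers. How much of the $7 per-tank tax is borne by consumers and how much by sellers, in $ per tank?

Demand slope: (207 − 199)/(14 − 16) = -4, so Qd = 263 − 4P.
Supply slope: (190 − 193)/(12 − 15) = 1, so Qs = P + 178.
Before the tax: set 263 − 4P = P + 178 → P* = $17, Q* = 195.
With the tax collected from consumers, demand (in seller-price terms) shifts: Qd = 263 − 4(P + 7).
New equilibrium: consumers pay $18.4, sellers receive $11.4, Q = 189.4. (Wedge: Pb − Ps = 7.)
Burden on consumers: $1.4; on sellers: $5.6. (They sum to $7.)

Consumers bear $1.4 per tank; sellers bear $5.6 per tank.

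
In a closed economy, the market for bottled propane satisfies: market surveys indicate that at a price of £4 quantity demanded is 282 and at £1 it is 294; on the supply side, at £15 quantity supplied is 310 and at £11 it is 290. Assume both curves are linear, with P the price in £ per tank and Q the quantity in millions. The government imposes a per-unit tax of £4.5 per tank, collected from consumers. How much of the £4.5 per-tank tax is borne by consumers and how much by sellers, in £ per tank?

Consumers bear £2.5 per tank; sellers bear £2 per tank.

Demand slope: (294 − 282)/(1 − 4) = -4, so Qd = 298 − 4P.
Supply slope: (290 − 310)/(11 − 15) = 5, so Qs = 5P + 235.
Without the tax, 298 − 4P = 5P + 235 gives 9P = 63, so P* = £7 and Q* = 270.
With the tax collected from consumers, demand (in seller-price terms) shifts: Qd = 298 − 4(P + 4.5).
Solving gives Q = 260 with consumers paying £9.5 and sellers receiving £5 (the £4.5 wedge).
Burden on consumers: £2.5; on sellers: £2. (They sum to £4.5.)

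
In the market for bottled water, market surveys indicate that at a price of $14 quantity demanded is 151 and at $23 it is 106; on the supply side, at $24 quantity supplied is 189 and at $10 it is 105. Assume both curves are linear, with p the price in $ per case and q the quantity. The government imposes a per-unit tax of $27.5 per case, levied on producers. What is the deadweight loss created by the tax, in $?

Demand slope: (106 − 151)/(23 − 14) = -5, so qd = 221 − 5p.
Supply slope: (105 − 189)/(10 − 24) = 6, so qs = 6p + 45.
Before the tax: set 221 − 5p = 6p + 45 → p* = $16, q* = 141.
With the tax collected from producers, supply shifts: qs = 6(p − 27.5) + 45.
Solving gives q = 66 with buyers paying $31 and producers receiving $3.5 (the $27.5 wedge).
Quantity falls by |ΔQ| = |141 − 66| = 75.
DWL = ½ · t · |ΔQ| = ½ · 27.5 · 75 = $1031.25.

Deadweight loss = $1031.25.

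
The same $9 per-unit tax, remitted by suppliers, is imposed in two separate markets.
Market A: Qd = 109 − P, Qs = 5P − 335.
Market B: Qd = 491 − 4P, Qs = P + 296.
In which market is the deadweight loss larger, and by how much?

Market A: pre-tax P* = $74, Q* = 35; post-tax Q = 27.5; deadweight loss = $33.75.
Market B: pre-tax P* = $39, Q* = 335; post-tax Q = 327.8; deadweight loss = $32.4.
Difference: $33.75 vs $32.4 → market A is larger by $1.35.

Market A, by $1.35.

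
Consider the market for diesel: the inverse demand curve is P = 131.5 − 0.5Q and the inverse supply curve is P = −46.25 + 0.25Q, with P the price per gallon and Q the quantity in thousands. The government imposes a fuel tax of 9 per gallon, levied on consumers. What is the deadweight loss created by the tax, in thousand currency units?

Deadweight loss = 54 thousand.

Inverting to Q(P) form: Qd = 263 − 2P; Qs = 4P + 185.
Without the tax, 263 − 2P = 4P + 185 gives 6P = 78, so P* = 13 and Q* = 237.
With the tax collected from consumers, demand (in seller-price terms) shifts: Qd = 263 − 2(P + 9).
New equilibrium: consumers pay 19, sellers receive 10, Q = 225. (Wedge: Pb − Ps = 9.)
Quantity falls by |ΔQ| = |237 − 225| = 12.
DWL = ½ · t · |ΔQ| = ½ · 9 · 12 = 54.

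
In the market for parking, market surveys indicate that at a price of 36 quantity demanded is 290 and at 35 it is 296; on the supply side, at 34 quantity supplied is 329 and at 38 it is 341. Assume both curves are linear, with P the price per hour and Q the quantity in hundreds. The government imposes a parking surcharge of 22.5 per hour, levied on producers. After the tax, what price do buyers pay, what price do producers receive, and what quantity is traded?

Buyers pay 38.5; producers receive 16; quantity = 275.

Demand slope: (296 − 290)/(35 − 36) = -6, so Qd = 506 − 6P.
Supply slope: (341 − 329)/(38 − 34) = 3, so Qs = 3P + 227.
Without the tax, 506 − 6P = 3P + 227 gives 9P = 279, so P* = 31 and Q* = 320.
With the tax collected from producers, supply shifts: Qs = 3(P − 22.5) + 227.
Solving gives Q = 275 with buyers paying 38.5 and producers receiving 16 (the 22.5 wedge).
The less price-elastic side of the market bears the larger share of a per-unit tax.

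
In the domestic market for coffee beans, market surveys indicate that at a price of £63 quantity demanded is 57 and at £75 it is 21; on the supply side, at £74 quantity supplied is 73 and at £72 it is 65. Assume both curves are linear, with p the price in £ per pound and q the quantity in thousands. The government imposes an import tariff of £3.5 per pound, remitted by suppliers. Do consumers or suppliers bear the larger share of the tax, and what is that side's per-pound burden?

Demand slope: (21 − 57)/(75 − 63) = -3, so qd = 246 − 3p.
Supply slope: (65 − 73)/(72 − 74) = 4, so qs = 4p − 223.
Without the tax, 246 − 3p = 4p − 223 gives 7p = 469, so p* = £67 and q* = 45.
With the tax collected from suppliers, supply shifts: qs = 4(p − 3.5) − 223.
Solving gives q = 39 with consumers paying £69 and suppliers receiving £65.5 (the £3.5 wedge).
Per-pound burden: consumers £2, suppliers £1.5.
Consumers take the larger share because demand is less price-elastic here (demand slope 3 vs supply slope 4).

Consumers bear the larger share: £2 per pound.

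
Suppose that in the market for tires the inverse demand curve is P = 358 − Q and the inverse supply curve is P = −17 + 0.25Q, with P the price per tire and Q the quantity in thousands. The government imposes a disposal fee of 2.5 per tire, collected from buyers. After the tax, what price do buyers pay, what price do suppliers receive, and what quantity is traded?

Buyers pay 60; suppliers receive 57.5; quantity = 298.

Rewrite in direct form: Qd = 358 − P and Qs = 4P + 68.
Before the tax: set 358 − P = 4P + 68 → P* = 58, Q* = 300.
With the tax collected from buyers, demand (in seller-price terms) shifts: Qd = 358 − (P + 2.5).
New equilibrium: buyers pay 60, suppliers receive 57.5, Q = 298. (Wedge: Pb − Ps = 2.5.)
The less price-elastic side of the market bears the larger share of a per-unit tax.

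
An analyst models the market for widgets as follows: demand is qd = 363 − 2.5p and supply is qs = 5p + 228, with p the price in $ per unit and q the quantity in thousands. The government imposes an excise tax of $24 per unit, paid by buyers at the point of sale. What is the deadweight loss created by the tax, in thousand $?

Deadweight loss = $480 thousand.

Without the tax, 363 − 2.5p = 5p + 228 gives 7.5p = 135, so p* = $18 and q* = 318.
With the tax collected from buyers, demand (in seller-price terms) shifts: qd = 363 − 2.5(p + 24).
New equilibrium: buyers pay $34, sellers receive $10, q = 278. (Wedge: pb − ps = 24.)
Quantity falls by |ΔQ| = |318 − 278| = 40.
DWL = ½ · t · |ΔQ| = ½ · 24 · 40 = $480.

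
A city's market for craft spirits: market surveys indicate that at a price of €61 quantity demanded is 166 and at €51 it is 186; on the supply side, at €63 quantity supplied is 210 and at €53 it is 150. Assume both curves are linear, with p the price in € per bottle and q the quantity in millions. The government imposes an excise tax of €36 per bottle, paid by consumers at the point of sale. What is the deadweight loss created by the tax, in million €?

Demand slope: (186 − 166)/(51 − 61) = -2, so qd = 288 − 2p.
Supply slope: (150 − 210)/(53 − 63) = 6, so qs = 6p − 168.
Before the tax: set 288 − 2p = 6p − 168 → p* = €57, q* = 174.
With the tax collected from consumers, demand (in seller-price terms) shifts: qd = 288 − 2(p + 36).
Solving gives q = 120 with consumers paying €84 and producers receiving €48 (the €36 wedge).
Quantity falls by |ΔQ| = |174 − 120| = 54.
DWL = ½ · t · |ΔQ| = ½ · 36 · 54 = €972.

Deadweight loss = €972 million.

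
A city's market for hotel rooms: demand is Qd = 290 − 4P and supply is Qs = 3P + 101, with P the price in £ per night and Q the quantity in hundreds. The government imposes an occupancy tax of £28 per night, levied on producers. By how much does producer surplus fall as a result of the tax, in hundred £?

Producer surplus falls by £2528 hundred.

Before the tax: set 290 − 4P = 3P + 101 → P* = £27, Q* = 182.
With the tax collected from producers, supply shifts: Qs = 3(P − 28) + 101.
Solving gives Q = 134 with consumers paying £39 and producers receiving £11 (the £28 wedge).
ΔPS is the trapezoid between Q = 134 and Q = 182 of height £16: ½ · (182 + 134) · 16 = £2528.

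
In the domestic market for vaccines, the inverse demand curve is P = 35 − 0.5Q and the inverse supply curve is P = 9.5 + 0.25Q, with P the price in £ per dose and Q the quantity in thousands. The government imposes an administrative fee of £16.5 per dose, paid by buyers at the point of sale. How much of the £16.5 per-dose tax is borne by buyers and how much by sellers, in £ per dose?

Rewrite in direct form: Qd = 70 − 2P and Qs = 4P − 38.
Before the tax: set 70 − 2P = 4P − 38 → P* = £18, Q* = 34.
With the tax collected from buyers, demand (in seller-price terms) shifts: Qd = 70 − 2(P + 16.5).
New equilibrium: buyers pay £29, sellers receive £12.5, Q = 12. (Wedge: Pb − Ps = 16.5.)
Burden on buyers: £11; on sellers: £5.5. (They sum to £16.5.)
The less price-elastic side of the market bears the larger share of a per-unit tax.

Buyers bear £11 per dose; sellers bear £5.5 per dose.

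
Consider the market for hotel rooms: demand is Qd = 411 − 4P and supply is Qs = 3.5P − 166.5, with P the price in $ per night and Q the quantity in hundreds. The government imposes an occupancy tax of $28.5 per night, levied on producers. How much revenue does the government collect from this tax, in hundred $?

Tax revenue = $1419.3 hundred.

Without the tax, 411 − 4P = 3.5P − 166.5 gives 7.5P = 577.5, so P* = $77 and Q* = 103.
With the tax collected from producers, supply shifts: Qs = 3.5(P − 28.5) − 166.5.
Solving gives Q = 49.8 with consumers paying $90.3 and producers receiving $61.8 (the $28.5 wedge).
Revenue = t · Q = 28.5 · 49.8 = $1419.3.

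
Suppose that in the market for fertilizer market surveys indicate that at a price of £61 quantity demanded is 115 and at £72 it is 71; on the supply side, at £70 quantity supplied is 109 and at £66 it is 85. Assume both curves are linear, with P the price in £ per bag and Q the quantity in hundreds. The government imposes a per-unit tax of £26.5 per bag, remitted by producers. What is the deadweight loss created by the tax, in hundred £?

Deadweight loss = £842.7 hundred.

Demand slope: (71 − 115)/(72 − 61) = -4, so Qd = 359 − 4P.
Supply slope: (85 − 109)/(66 − 70) = 6, so Qs = 6P − 311.
Without the tax, 359 − 4P = 6P − 311 gives 10P = 670, so P* = £67 and Q* = 91.
With the tax collected from producers, supply shifts: Qs = 6(P − 26.5) − 311.
Solving gives Q = 27.4 with buyers paying £82.9 and producers receiving £56.4 (the £26.5 wedge).
Quantity falls by |ΔQ| = |91 − 27.4| = 63.6.
DWL = ½ · t · |ΔQ| = ½ · 26.5 · 63.6 = £842.7.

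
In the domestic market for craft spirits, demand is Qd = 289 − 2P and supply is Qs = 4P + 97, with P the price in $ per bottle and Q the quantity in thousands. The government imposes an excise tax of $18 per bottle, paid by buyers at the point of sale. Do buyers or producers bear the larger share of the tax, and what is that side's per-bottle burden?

Buyers bear the larger share: $12 per bottle.

Before the tax: set 289 − 2P = 4P + 97 → P* = $32, Q* = 225.
With the tax collected from buyers, demand (in seller-price terms) shifts: Qd = 289 − 2(P + 18).
Solving gives Q = 201 with buyers paying $44 and producers receiving $26 (the $18 wedge).
Per-bottle burden: buyers $12, producers $6.
Buyers take the larger share because demand is less price-elastic here (demand slope 2 vs supply slope 4).
The less price-elastic side of the market bears the larger share of a per-unit tax.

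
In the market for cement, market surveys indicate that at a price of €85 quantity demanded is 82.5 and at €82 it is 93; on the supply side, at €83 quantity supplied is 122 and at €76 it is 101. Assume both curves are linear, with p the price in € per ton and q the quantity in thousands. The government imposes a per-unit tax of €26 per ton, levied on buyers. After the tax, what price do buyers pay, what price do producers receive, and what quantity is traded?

Demand slope: (93 − 82.5)/(82 − 85) = -3.5, so qd = 380 − 3.5p.
Supply slope: (101 − 122)/(76 − 83) = 3, so qs = 3p − 127.
Before the tax: set 380 − 3.5p = 3p − 127 → p* = €78, q* = 107.
With the tax collected from buyers, demand (in seller-price terms) shifts: qd = 380 − 3.5(p + 26).
New equilibrium: buyers pay €90, producers receive €64, q = 65. (Wedge: pb − ps = 26.)

Buyers pay €90; producers receive €64; quantity = 65.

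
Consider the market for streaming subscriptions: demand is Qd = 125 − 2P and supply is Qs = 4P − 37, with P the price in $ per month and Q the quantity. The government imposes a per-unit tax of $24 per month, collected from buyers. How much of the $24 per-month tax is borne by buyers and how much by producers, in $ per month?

Buyers bear $16 per month; producers bear $8 per month.

Before the tax: set 125 − 2P = 4P − 37 → P* = $27, Q* = 71.
With the tax collected from buyers, demand (in seller-price terms) shifts: Qd = 125 − 2(P + 24).
Solving gives Q = 39 with buyers paying $43 and producers receiving $19 (the $24 wedge).
Burden on buyers: $16; on producers: $8. (They sum to $24.)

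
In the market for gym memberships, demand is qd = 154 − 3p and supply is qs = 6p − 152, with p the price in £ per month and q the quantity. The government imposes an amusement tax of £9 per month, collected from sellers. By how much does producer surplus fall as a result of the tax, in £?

Without the tax, 154 − 3p = 6p − 152 gives 9p = 306, so p* = £34 and q* = 52.
With the tax collected from sellers, supply shifts: qs = 6(p − 9) − 152.
Solving gives q = 34 with buyers paying £40 and sellers receiving £31 (the £9 wedge).
ΔPS is the trapezoid between Q = 34 and Q = 52 of height £3: ½ · (52 + 34) · 3 = £129.

Producer surplus falls by £129.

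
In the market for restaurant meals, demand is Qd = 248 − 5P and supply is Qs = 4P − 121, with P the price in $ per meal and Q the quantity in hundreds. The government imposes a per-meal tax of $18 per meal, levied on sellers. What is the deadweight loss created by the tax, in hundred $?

Without the tax, 248 − 5P = 4P − 121 gives 9P = 369, so P* = $41 and Q* = 43.
With the tax collected from sellers, supply shifts: Qs = 4(P − 18) − 121.
Solving gives Q = 3 with consumers paying $49 and sellers receiving $31 (the $18 wedge).
Quantity falls by |ΔQ| = |43 − 3| = 40.
DWL = ½ · t · |ΔQ| = ½ · 18 · 40 = $360.

Deadweight loss = $360 hundred.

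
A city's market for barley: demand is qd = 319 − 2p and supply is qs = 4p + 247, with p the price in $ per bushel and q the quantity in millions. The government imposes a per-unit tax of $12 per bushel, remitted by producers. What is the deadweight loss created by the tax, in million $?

Deadweight loss = $96 million.

Before the tax: set 319 − 2p = 4p + 247 → p* = $12, q* = 295.
With the tax collected from producers, supply shifts: qs = 4(p − 12) + 247.
Solving gives q = 279 with consumers paying $20 and producers receiving $8 (the $12 wedge).
Quantity falls by |ΔQ| = |295 − 279| = 16.
DWL = ½ · t · |ΔQ| = ½ · 12 · 16 = $96.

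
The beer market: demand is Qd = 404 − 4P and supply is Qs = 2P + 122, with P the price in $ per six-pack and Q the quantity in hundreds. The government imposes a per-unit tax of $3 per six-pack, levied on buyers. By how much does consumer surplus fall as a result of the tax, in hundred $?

Consumer surplus falls by $214 hundred.

Before the tax: set 404 − 4P = 2P + 122 → P* = $47, Q* = 216.
With the tax collected from buyers, demand (in seller-price terms) shifts: Qd = 404 − 4(P + 3).
New equilibrium: buyers pay $48, sellers receive $45, Q = 212. (Wedge: Pb − Ps = 3.)
ΔCS is the trapezoid between Q = 212 and Q = 216 of height $1: ½ · (216 + 212) · 1 = $214.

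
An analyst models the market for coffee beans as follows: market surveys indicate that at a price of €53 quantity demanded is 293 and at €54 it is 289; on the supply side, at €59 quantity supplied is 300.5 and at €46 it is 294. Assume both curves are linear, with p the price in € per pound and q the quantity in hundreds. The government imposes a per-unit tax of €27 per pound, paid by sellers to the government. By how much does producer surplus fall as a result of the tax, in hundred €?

Producer surplus falls by €6984 hundred.

Demand slope: (289 − 293)/(54 − 53) = -4, so qd = 505 − 4p.
Supply slope: (294 − 300.5)/(46 − 59) = 0.5, so qs = 0.5p + 271.
Before the tax: set 505 − 4p = 0.5p + 271 → p* = €52, q* = 297.
With the tax collected from sellers, supply shifts: qs = 0.5(p − 27) + 271.
Solving gives q = 285 with consumers paying €55 and sellers receiving €28 (the €27 wedge).
ΔPS is the trapezoid between Q = 285 and Q = 297 of height €24: ½ · (297 + 285) · 24 = €6984.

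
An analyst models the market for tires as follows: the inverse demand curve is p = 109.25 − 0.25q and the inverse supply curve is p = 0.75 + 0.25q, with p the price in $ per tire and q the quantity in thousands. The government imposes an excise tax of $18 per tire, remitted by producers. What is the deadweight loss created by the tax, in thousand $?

Inverting to q(p) form: qd = 437 − 4p; qs = 4p − 3.
Without the tax, 437 − 4p = 4p − 3 gives 8p = 440, so p* = $55 and q* = 217.
With the tax collected from producers, supply shifts: qs = 4(p − 18) − 3.
New equilibrium: consumers pay $64, producers receive $46, q = 181. (Wedge: pb − ps = 18.)
Quantity falls by |ΔQ| = |217 − 181| = 36.
DWL = ½ · t · |ΔQ| = ½ · 18 · 36 = $324.

Deadweight loss = $324 thousand.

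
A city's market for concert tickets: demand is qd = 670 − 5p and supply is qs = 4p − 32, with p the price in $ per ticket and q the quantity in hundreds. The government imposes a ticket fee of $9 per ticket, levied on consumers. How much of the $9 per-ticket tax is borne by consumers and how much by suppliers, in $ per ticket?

Consumers bear $4 per ticket; suppliers bear $5 per ticket.

Before the tax: set 670 − 5p = 4p − 32 → p* = $78, q* = 280.
With the tax collected from consumers, demand (in seller-price terms) shifts: qd = 670 − 5(p + 9).
Solving gives q = 260 with consumers paying $82 and suppliers receiving $73 (the $9 wedge).
Burden on consumers: $4; on suppliers: $5. (They sum to $9.)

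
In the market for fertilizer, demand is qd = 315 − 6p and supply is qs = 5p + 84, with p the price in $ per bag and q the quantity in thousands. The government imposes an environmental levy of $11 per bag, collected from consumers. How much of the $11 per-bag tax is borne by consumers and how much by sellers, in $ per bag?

Before the tax: set 315 − 6p = 5p + 84 → p* = $21, q* = 189.
With the tax collected from consumers, demand (in seller-price terms) shifts: qd = 315 − 6(p + 11).
Solving gives q = 159 with consumers paying $26 and sellers receiving $15 (the $11 wedge).
Burden on consumers: $5; on sellers: $6. (They sum to $11.)
The less price-elastic side of the market bears the larger share of a per-unit tax.

Consumers bear $5 per bag; sellers bear $6 per bag.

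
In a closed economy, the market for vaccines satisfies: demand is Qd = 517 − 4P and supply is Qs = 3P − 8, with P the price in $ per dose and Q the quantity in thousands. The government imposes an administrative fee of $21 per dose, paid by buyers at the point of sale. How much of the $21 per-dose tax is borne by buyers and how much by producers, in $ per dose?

Buyers bear $9 per dose; producers bear $12 per dose.

Before the tax: set 517 − 4P = 3P − 8 → P* = $75, Q* = 217.
With the tax collected from buyers, demand (in seller-price terms) shifts: Qd = 517 − 4(P + 21).
New equilibrium: buyers pay $84, producers receive $63, Q = 181. (Wedge: Pb − Ps = 21.)
Burden on buyers: $9; on producers: $12. (They sum to $21.)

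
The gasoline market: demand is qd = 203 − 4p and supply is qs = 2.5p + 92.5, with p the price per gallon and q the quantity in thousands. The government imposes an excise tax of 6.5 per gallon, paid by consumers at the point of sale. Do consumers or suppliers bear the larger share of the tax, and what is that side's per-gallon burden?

Suppliers bear the larger share: 4 per gallon.

Before the tax: set 203 − 4p = 2.5p + 92.5 → p* = 17, q* = 135.
With the tax collected from consumers, demand (in seller-price terms) shifts: qd = 203 − 4(p + 6.5).
Solving gives q = 125 with consumers paying 19.5 and suppliers receiving 13 (the 6.5 wedge).
Per-gallon burden: consumers 2.5, suppliers 4.
Suppliers take the larger share because supply is less price-elastic here (demand slope 4 vs supply slope 2.5).
The less price-elastic side of the market bears the larger share of a per-unit tax.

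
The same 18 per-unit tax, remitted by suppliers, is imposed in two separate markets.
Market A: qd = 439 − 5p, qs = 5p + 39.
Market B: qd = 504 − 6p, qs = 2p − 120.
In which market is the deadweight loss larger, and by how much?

Market A, by 162.

Market A: pre-tax p* = 40, q* = 239; post-tax q = 194; deadweight loss = 405.
Market B: pre-tax p* = 78, q* = 36; post-tax q = 9; deadweight loss = 243.
Difference: 405 vs 243 → market A is larger by 162.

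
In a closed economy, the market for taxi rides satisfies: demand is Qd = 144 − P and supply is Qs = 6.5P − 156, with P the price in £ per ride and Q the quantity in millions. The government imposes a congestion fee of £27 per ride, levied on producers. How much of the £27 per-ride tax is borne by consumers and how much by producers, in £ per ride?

Consumers bear £23.4 per ride; producers bear £3.6 per ride.

Without the tax, 144 − P = 6.5P − 156 gives 7.5P = 300, so P* = £40 and Q* = 104.
With the tax collected from producers, supply shifts: Qs = 6.5(P − 27) − 156.
New equilibrium: consumers pay £63.4, producers receive £36.4, Q = 80.6. (Wedge: Pb − Ps = 27.)
Burden on consumers: £23.4; on producers: £3.6. (They sum to £27.)
The less price-elastic side of the market bears the larger share of a per-unit tax.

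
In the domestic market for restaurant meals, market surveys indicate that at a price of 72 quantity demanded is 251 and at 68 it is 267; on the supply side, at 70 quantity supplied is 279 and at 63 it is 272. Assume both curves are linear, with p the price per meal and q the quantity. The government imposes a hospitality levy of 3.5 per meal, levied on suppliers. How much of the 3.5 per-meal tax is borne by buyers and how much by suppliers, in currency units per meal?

Buyers bear 0.7 per meal; suppliers bear 2.8 per meal.

Demand slope: (267 − 251)/(68 − 72) = -4, so qd = 539 − 4p.
Supply slope: (272 − 279)/(63 − 70) = 1, so qs = p + 209.
Before the tax: set 539 − 4p = p + 209 → p* = 66, q* = 275.
With the tax collected from suppliers, supply shifts: qs = (p − 3.5) + 209.
Solving gives q = 272.2 with buyers paying 66.7 and suppliers receiving 63.2 (the 3.5 wedge).
Burden on buyers: 0.7; on suppliers: 2.8. (They sum to 3.5.)
The less price-elastic side of the market bears the larger share of a per-unit tax.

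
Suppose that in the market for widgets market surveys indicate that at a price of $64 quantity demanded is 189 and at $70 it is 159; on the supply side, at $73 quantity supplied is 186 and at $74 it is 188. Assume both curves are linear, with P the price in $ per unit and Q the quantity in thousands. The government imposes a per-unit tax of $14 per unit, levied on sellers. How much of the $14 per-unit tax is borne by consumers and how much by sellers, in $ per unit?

Consumers bear $4 per unit; sellers bear $10 per unit.

Demand slope: (159 − 189)/(70 − 64) = -5, so Qd = 509 − 5P.
Supply slope: (188 − 186)/(74 − 73) = 2, so Qs = 2P + 40.
Without the tax, 509 − 5P = 2P + 40 gives 7P = 469, so P* = $67 and Q* = 174.
With the tax collected from sellers, supply shifts: Qs = 2(P − 14) + 40.
Solving gives Q = 154 with consumers paying $71 and sellers receiving $57 (the $14 wedge).
Burden on consumers: $4; on sellers: $10. (They sum to $14.)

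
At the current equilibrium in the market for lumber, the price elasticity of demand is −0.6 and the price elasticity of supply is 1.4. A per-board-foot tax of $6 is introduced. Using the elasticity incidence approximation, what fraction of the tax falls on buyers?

Incidence ratio: buyers' share ≈ εs / (εs + |εd|) = 1.4 / (1.4 + 0.6) = 0.7.
Supply is the more elastic side, so buyers bear the larger share.

Buyers' share ≈ 0.7.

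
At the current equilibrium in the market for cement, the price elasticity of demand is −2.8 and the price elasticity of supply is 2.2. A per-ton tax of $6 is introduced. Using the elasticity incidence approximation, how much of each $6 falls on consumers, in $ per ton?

Consumers bear ≈ $2.64 per ton.

Incidence ratio: consumers' share ≈ εs / (εs + |εd|) = 2.2 / (2.2 + 2.8) = 0.44.
So consumers bear ≈ 0.44 × $6 = $2.64; producers bear $3.36.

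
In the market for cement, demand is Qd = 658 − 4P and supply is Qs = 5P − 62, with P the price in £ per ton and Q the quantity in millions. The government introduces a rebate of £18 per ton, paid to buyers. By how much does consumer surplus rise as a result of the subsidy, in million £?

Before the subsidy: set 658 − 4P = 5P − 62 → P* = £80, Q* = 338.
With a per-unit subsidy paid to buyers, each effectively pays P − 18, so demand becomes Qd = 658 − 4(P − 18).
Solving gives Q = 378 with buyers paying £70 and producers receiving £88 (the £18 wedge).
ΔCS is the trapezoid between Q = 378 and Q = 338 of height £10: ½ · (338 + 378) · 10 = £3580.

Consumer surplus rises by £3580 million.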